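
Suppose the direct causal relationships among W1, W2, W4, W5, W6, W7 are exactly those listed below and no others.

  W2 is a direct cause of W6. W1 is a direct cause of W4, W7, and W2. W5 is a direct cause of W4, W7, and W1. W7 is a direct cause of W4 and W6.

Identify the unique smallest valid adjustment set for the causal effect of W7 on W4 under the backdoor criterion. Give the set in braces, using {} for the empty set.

Variables eligible for adjustment (non-descendants of W7, excluding W7 and W4): {W1, W2, W5}.
Backdoor paths from W7 to W4:
  P1: W7 <- W5 -> W1 -> W4
  P2: W7 <- W5 -> W4
  P3: W7 <- W1 <- W5 -> W4
  P4: W7 <- W1 -> W4
The empty set is not sufficient: P1 (W7 <- W5 -> W1 -> W4) has no collider blocking it and no conditioned non-collider, so it is open.
Try {W1, W5}:
  P1: blocked at fork node W5 ∈ conditioning set.
  P2: blocked at fork node W5 ∈ conditioning set.
  P3: blocked at chain node W1 ∈ conditioning set.
  P4: blocked at fork node W1 ∈ conditioning set.
{W1, W5} contains no descendant of W7 and blocks every backdoor path.
Every element of {W1, W5} is needed (dropping W1 leaves P4 open; dropping W5 leaves P2 open), so no proper subset is valid.
Among all size-2 subsets of the eligible variables, only {W1, W5} blocks every backdoor path, so it is the unique smallest valid adjustment set.

{W1, W5}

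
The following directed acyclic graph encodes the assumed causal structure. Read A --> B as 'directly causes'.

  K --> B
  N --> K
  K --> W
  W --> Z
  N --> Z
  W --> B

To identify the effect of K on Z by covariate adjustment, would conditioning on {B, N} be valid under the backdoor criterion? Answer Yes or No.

Backdoor paths from K to Z (paths whose first edge points into K):
  P1: K <- N -> Z
Condition 1 (no descendant of K in the set): FAILS — B is a descendant of K.
Condition 2 (every backdoor path blocked by {B, N}):
  P1: blocked at fork node N ∈ conditioning set.
{B, N} does not satisfy the backdoor criterion.

No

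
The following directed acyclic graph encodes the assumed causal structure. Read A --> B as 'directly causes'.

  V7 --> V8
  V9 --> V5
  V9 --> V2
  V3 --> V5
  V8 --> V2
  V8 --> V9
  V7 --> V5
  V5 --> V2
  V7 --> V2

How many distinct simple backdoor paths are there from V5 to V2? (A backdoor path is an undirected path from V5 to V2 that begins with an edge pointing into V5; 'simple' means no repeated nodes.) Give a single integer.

A backdoor path from V5 to V2 is any simple undirected path whose first edge points into V5 (i.e. leaves V5 via a parent).
Parents of V5: {V3, V7, V9}.
Enumerating:
  P1: V5 <- V7 -> V8 -> V9 -> V2
  P2: V5 <- V7 -> V8 -> V2
  P3: V5 <- V7 -> V2
  P4: V5 <- V9 <- V8 <- V7 -> V2
  P5: V5 <- V9 <- V8 -> V2
  P6: V5 <- V9 -> V2
That exhausts the simple backdoor paths. Count: 6.

6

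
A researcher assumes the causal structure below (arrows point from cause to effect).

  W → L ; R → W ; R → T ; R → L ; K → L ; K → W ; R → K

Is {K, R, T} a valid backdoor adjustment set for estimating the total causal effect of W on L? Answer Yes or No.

Backdoor paths from W to L (paths whose first edge points into W):
  P1: W <- R -> K -> L
  P2: W <- R -> L
  P3: W <- K <- R -> L
  P4: W <- K -> L
Condition 1 (no descendant of W in the set): holds — descendants of W are {L}; none are in {K, R, T}.
Condition 2 (every backdoor path blocked by {K, R, T}):
  P1: blocked at fork node R ∈ conditioning set.
  P2: blocked at fork node R ∈ conditioning set.
  P3: blocked at chain node K ∈ conditioning set.
  P4: blocked at fork node K ∈ conditioning set.
{K, R, T} satisfies the backdoor criterion.

Yes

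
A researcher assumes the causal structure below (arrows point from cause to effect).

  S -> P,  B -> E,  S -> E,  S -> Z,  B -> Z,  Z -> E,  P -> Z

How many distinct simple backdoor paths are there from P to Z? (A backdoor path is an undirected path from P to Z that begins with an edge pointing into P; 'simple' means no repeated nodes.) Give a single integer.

3

A backdoor path from P to Z is any simple undirected path whose first edge points into P (i.e. leaves P via a parent).
Parents of P: {S}.
Enumerating:
  P1: P <- S -> Z
  P2: P <- S -> E <- B -> Z
  P3: P <- S -> E <- Z
That exhausts the simple backdoor paths. Count: 3.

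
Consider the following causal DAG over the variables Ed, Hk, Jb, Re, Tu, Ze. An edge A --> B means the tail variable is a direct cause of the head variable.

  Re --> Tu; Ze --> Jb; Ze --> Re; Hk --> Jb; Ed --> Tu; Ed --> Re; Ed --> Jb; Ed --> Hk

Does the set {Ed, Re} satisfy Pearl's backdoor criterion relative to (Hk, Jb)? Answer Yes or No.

Backdoor paths from Hk to Jb (paths whose first edge points into Hk):
  P1: Hk <- Ed -> Jb
  P2: Hk <- Ed -> Re <- Ze -> Jb
  P3: Hk <- Ed -> Tu <- Re <- Ze -> Jb
Condition 1 (no descendant of Hk in the set): holds — descendants of Hk are {Jb}; none are in {Ed, Re}.
Condition 2 (every backdoor path blocked by {Ed, Re}):
  P1: blocked at fork node Ed ∈ conditioning set.
  P2: blocked at fork node Ed ∈ conditioning set.
  P3: blocked at fork node Ed ∈ conditioning set.
{Ed, Re} satisfies the backdoor criterion.

Yes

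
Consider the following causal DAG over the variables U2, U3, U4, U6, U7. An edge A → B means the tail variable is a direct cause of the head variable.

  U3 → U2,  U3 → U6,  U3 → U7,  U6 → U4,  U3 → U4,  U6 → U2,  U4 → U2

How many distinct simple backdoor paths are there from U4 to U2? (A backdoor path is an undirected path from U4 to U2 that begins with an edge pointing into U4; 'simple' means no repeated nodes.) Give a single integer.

4

A backdoor path from U4 to U2 is any simple undirected path whose first edge points into U4 (i.e. leaves U4 via a parent).
Parents of U4: {U3, U6}.
Enumerating:
  P1: U4 <- U3 -> U6 -> U2
  P2: U4 <- U3 -> U2
  P3: U4 <- U6 <- U3 -> U2
  P4: U4 <- U6 -> U2
That exhausts the simple backdoor paths. Count: 4.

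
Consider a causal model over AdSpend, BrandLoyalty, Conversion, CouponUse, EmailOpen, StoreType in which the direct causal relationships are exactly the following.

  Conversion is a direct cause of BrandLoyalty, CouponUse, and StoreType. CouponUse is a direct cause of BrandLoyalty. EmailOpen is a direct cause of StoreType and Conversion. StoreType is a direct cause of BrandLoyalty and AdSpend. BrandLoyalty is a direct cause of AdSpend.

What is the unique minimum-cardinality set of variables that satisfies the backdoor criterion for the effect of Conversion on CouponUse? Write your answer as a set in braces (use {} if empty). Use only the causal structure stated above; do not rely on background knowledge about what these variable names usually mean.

{}

Variables eligible for adjustment (non-descendants of Conversion, excluding Conversion and CouponUse): {EmailOpen}.
Backdoor paths from Conversion to CouponUse:
  P1: Conversion <- EmailOpen -> StoreType -> BrandLoyalty <- CouponUse
  P2: Conversion <- EmailOpen -> StoreType -> AdSpend <- BrandLoyalty <- CouponUse
Each backdoor path contains an unconditioned collider, so every path is already blocked with the empty conditioning set:
  P1: blocked at collider BrandLoyalty (neither it nor any descendant is in the conditioning set).
  P2: blocked at collider AdSpend (neither it nor any descendant is in the conditioning set).
The empty set is therefore the unique smallest valid set.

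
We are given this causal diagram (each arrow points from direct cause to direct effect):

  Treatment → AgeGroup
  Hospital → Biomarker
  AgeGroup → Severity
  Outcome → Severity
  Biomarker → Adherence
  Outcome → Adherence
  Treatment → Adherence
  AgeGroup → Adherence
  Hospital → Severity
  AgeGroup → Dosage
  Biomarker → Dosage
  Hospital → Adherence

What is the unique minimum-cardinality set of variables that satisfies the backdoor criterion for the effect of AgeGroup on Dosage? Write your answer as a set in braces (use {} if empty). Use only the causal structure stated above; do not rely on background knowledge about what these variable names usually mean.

{}

Variables eligible for adjustment (non-descendants of AgeGroup, excluding AgeGroup and Dosage): {Biomarker, Hospital, Outcome, Treatment}.
Backdoor paths from AgeGroup to Dosage:
  P1: AgeGroup <- Treatment -> Adherence <- Hospital -> Biomarker -> Dosage
  P2: AgeGroup <- Treatment -> Adherence <- Outcome -> Severity <- Hospital -> Biomarker -> Dosage
  P3: AgeGroup <- Treatment -> Adherence <- Biomarker -> Dosage
Each backdoor path contains an unconditioned collider, so every path is already blocked with the empty conditioning set:
  P1: blocked at collider Adherence (neither it nor any descendant is in the conditioning set).
  P2: blocked at collider Adherence (neither it nor any descendant is in the conditioning set).
  P3: blocked at collider Adherence (neither it nor any descendant is in the conditioning set).
The empty set is therefore the unique smallest valid set.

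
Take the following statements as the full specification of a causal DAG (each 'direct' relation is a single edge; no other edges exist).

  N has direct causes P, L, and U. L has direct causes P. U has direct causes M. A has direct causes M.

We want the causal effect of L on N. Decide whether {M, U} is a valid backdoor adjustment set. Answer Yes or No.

Backdoor paths from L to N (paths whose first edge points into L):
  P1: L <- P -> N
Condition 1 (no descendant of L in the set): holds — descendants of L are {N}; none are in {M, U}.
Condition 2 (every backdoor path blocked by {M, U}):
  P1: open — no interior node is in the conditioning set.
{M, U} does not satisfy the backdoor criterion.

No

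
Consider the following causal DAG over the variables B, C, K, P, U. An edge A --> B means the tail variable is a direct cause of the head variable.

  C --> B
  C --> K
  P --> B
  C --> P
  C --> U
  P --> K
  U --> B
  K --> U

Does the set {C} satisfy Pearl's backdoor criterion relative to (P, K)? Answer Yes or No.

Backdoor paths from P to K (paths whose first edge points into P):
  P1: P <- C -> K
  P2: P <- C -> U <- K
  P3: P <- C -> B <- U <- K
Condition 1 (no descendant of P in the set): holds — descendants of P are {B, K, U}; none are in {C}.
Condition 2 (every backdoor path blocked by {C}):
  P1: blocked at fork node C ∈ conditioning set.
  P2: blocked at fork node C ∈ conditioning set.
  P3: blocked at fork node C ∈ conditioning set.
{C} satisfies the backdoor criterion.

Yes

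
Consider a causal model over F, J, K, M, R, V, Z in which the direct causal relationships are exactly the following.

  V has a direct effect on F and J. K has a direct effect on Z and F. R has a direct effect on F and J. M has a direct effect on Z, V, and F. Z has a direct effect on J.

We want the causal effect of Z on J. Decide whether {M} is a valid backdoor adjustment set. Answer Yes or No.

Backdoor paths from Z to J (paths whose first edge points into Z):
  P1: Z <- K -> F <- R -> J
  P2: Z <- K -> F <- M -> V -> J
  P3: Z <- K -> F <- V -> J
  P4: Z <- M -> V -> F <- R -> J
  P5: Z <- M -> V -> J
  P6: Z <- M -> F <- R -> J
  P7: Z <- M -> F <- V -> J
Condition 1 (no descendant of Z in the set): holds — descendants of Z are {J}; none are in {M}.
Condition 2 (every backdoor path blocked by {M}):
  P1: blocked at collider F (neither it nor any descendant is in the conditioning set).
  P2: blocked at collider F (neither it nor any descendant is in the conditioning set).
  P3: blocked at collider F (neither it nor any descendant is in the conditioning set).
  P4: blocked at fork node M ∈ conditioning set.
  P5: blocked at fork node M ∈ conditioning set.
  P6: blocked at fork node M ∈ conditioning set.
  P7: blocked at fork node M ∈ conditioning set.
{M} satisfies the backdoor criterion.

Yes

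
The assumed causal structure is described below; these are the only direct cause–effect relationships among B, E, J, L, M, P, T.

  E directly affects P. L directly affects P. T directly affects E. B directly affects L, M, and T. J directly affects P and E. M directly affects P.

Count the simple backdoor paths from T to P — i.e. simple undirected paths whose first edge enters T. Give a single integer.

2

A backdoor path from T to P is any simple undirected path whose first edge points into T (i.e. leaves T via a parent).
Parents of T: {B}.
Enumerating:
  P1: T <- B -> M -> P
  P2: T <- B -> L -> P
That exhausts the simple backdoor paths. Count: 2.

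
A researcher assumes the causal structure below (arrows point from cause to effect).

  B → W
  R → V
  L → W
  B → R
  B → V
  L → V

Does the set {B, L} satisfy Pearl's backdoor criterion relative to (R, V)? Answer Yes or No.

Yes

Backdoor paths from R to V (paths whose first edge points into R):
  P1: R <- B -> V
  P2: R <- B -> W <- L -> V
Condition 1 (no descendant of R in the set): holds — descendants of R are {V}; none are in {B, L}.
Condition 2 (every backdoor path blocked by {B, L}):
  P1: blocked at fork node B ∈ conditioning set.
  P2: blocked at fork node B ∈ conditioning set.
{B, L} satisfies the backdoor criterion.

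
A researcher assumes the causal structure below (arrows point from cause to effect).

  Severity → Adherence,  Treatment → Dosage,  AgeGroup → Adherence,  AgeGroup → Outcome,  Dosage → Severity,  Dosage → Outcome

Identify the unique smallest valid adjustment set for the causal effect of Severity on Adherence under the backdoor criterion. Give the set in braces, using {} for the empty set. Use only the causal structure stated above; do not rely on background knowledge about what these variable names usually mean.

{}

Variables eligible for adjustment (non-descendants of Severity, excluding Severity and Adherence): {AgeGroup, Dosage, Outcome, Treatment}.
Backdoor paths from Severity to Adherence:
  P1: Severity <- Dosage -> Outcome <- AgeGroup -> Adherence
Each backdoor path contains an unconditioned collider, so every path is already blocked with the empty conditioning set:
  P1: blocked at collider Outcome (neither it nor any descendant is in the conditioning set).
The empty set is therefore the unique smallest valid set.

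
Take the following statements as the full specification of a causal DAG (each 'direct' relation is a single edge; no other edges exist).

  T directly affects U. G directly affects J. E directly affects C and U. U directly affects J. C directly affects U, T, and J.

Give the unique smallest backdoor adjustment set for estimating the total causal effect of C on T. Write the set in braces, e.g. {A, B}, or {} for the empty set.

{}

Variables eligible for adjustment (non-descendants of C, excluding C and T): {E, G}.
Backdoor paths from C to T:
  P1: C <- E -> U <- T
Each backdoor path contains an unconditioned collider, so every path is already blocked with the empty conditioning set:
  P1: blocked at collider U (neither it nor any descendant is in the conditioning set).
The empty set is therefore the unique smallest valid set.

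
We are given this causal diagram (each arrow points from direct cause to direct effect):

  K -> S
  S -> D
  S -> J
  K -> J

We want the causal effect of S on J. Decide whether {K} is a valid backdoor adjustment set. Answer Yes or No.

Yes

Backdoor paths from S to J (paths whose first edge points into S):
  P1: S <- K -> J
Condition 1 (no descendant of S in the set): holds — descendants of S are {D, J}; none are in {K}.
Condition 2 (every backdoor path blocked by {K}):
  P1: blocked at fork node K ∈ conditioning set.
{K} satisfies the backdoor criterion.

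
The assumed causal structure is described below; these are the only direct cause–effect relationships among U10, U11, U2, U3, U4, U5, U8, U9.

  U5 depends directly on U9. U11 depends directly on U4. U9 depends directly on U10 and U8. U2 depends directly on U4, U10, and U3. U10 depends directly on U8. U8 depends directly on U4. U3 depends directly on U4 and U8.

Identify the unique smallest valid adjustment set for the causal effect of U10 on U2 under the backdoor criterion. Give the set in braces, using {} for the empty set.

Variables eligible for adjustment (non-descendants of U10, excluding U10 and U2): {U11, U3, U4, U8}.
Backdoor paths from U10 to U2:
  P1: U10 <- U8 <- U4 -> U3 -> U2
  P2: U10 <- U8 <- U4 -> U2
  P3: U10 <- U8 -> U3 <- U4 -> U2
  P4: U10 <- U8 -> U3 -> U2
The empty set is not sufficient: P1 (U10 <- U8 <- U4 -> U3 -> U2) has no collider blocking it and no conditioned non-collider, so it is open.
Try {U8}:
  P1: blocked at chain node U8 ∈ conditioning set.
  P2: blocked at chain node U8 ∈ conditioning set.
  P3: blocked at fork node U8 ∈ conditioning set.
  P4: blocked at fork node U8 ∈ conditioning set.
{U8} contains no descendant of U10 and blocks every backdoor path.
No other singleton works — e.g. {U4} leaves P4 open — so {U8} is the unique smallest valid adjustment set.

{U8}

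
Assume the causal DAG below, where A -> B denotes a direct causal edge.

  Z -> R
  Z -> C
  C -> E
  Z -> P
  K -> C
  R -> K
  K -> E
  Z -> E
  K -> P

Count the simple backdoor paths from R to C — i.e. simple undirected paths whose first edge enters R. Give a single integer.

5

A backdoor path from R to C is any simple undirected path whose first edge points into R (i.e. leaves R via a parent).
Parents of R: {Z}.
Enumerating:
  P1: R <- Z -> P <- K -> C
  P2: R <- Z -> P <- K -> E <- C
  P3: R <- Z -> C
  P4: R <- Z -> E <- K -> C
  P5: R <- Z -> E <- C
That exhausts the simple backdoor paths. Count: 5.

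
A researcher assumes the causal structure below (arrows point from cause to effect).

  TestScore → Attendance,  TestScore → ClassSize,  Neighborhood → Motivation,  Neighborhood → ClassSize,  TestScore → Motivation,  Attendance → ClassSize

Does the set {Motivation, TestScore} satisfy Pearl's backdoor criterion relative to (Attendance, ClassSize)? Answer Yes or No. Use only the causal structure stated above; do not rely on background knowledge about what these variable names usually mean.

Yes

Backdoor paths from Attendance to ClassSize (paths whose first edge points into Attendance):
  P1: Attendance <- TestScore -> Motivation <- Neighborhood -> ClassSize
  P2: Attendance <- TestScore -> ClassSize
Condition 1 (no descendant of Attendance in the set): holds — descendants of Attendance are {ClassSize}; none are in {Motivation, TestScore}.
Condition 2 (every backdoor path blocked by {Motivation, TestScore}):
  P1: blocked at fork node TestScore ∈ conditioning set.
  P2: blocked at fork node TestScore ∈ conditioning set.
{Motivation, TestScore} satisfies the backdoor criterion.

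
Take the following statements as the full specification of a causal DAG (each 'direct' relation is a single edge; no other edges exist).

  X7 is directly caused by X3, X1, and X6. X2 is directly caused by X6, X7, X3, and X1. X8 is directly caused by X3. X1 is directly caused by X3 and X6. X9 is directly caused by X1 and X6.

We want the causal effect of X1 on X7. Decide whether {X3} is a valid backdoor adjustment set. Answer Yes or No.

No

Backdoor paths from X1 to X7 (paths whose first edge points into X1):
  P1: X1 <- X6 -> X7
  P2: X1 <- X6 -> X2 <- X3 -> X7
  P3: X1 <- X6 -> X2 <- X7
  P4: X1 <- X3 -> X7
  P5: X1 <- X3 -> X2 <- X6 -> X7
  P6: X1 <- X3 -> X2 <- X7
Condition 1 (no descendant of X1 in the set): holds — descendants of X1 are {X2, X7, X9}; none are in {X3}.
Condition 2 (every backdoor path blocked by {X3}):
  P1: open — no interior node is in the conditioning set.
  P2: blocked at collider X2 (neither it nor any descendant is in the conditioning set).
  P3: blocked at collider X2 (neither it nor any descendant is in the conditioning set).
  P4: blocked at fork node X3 ∈ conditioning set.
  P5: blocked at fork node X3 ∈ conditioning set.
  P6: blocked at fork node X3 ∈ conditioning set.
{X3} does not satisfy the backdoor criterion.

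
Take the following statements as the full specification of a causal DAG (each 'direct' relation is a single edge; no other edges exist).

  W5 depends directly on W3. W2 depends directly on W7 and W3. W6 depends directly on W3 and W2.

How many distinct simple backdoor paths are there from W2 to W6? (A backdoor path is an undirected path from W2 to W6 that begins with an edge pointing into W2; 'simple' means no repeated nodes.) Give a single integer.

1

A backdoor path from W2 to W6 is any simple undirected path whose first edge points into W2 (i.e. leaves W2 via a parent).
Parents of W2: {W3, W7}.
Enumerating:
  P1: W2 <- W3 -> W6
That exhausts the simple backdoor paths. Count: 1.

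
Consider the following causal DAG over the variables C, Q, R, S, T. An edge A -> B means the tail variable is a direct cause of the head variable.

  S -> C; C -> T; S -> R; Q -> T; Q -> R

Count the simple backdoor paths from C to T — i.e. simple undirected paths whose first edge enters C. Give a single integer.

1

A backdoor path from C to T is any simple undirected path whose first edge points into C (i.e. leaves C via a parent).
Parents of C: {S}.
Enumerating:
  P1: C <- S -> R <- Q -> T
That exhausts the simple backdoor paths. Count: 1.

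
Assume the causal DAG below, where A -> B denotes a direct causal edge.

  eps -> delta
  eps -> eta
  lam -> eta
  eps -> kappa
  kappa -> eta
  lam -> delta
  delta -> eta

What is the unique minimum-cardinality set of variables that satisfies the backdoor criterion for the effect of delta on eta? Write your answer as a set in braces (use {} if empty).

Variables eligible for adjustment (non-descendants of delta, excluding delta and eta): {eps, kappa, lam}.
Backdoor paths from delta to eta:
  P1: delta <- eps -> kappa -> eta
  P2: delta <- eps -> eta
  P3: delta <- lam -> eta
The empty set is not sufficient: P1 (delta <- eps -> kappa -> eta) has no collider blocking it and no conditioned non-collider, so it is open.
Try {eps, lam}:
  P1: blocked at fork node eps ∈ conditioning set.
  P2: blocked at fork node eps ∈ conditioning set.
  P3: blocked at fork node lam ∈ conditioning set.
{eps, lam} contains no descendant of delta and blocks every backdoor path.
Every element of {eps, lam} is needed (dropping eps leaves P1 open; dropping lam leaves P3 open), so no proper subset is valid.
Among all size-2 subsets of the eligible variables, only {eps, lam} blocks every backdoor path, so it is the unique smallest valid adjustment set.

{eps, lam}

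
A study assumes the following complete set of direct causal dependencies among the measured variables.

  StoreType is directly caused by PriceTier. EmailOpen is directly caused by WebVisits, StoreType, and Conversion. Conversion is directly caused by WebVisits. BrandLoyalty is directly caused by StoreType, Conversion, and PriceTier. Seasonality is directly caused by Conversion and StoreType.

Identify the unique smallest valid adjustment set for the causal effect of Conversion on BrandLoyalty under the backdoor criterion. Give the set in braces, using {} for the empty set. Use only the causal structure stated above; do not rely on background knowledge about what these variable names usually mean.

Variables eligible for adjustment (non-descendants of Conversion, excluding Conversion and BrandLoyalty): {PriceTier, StoreType, WebVisits}.
Backdoor paths from Conversion to BrandLoyalty:
  P1: Conversion <- WebVisits -> EmailOpen <- StoreType <- PriceTier -> BrandLoyalty
  P2: Conversion <- WebVisits -> EmailOpen <- StoreType -> BrandLoyalty
Each backdoor path contains an unconditioned collider, so every path is already blocked with the empty conditioning set:
  P1: blocked at collider EmailOpen (neither it nor any descendant is in the conditioning set).
  P2: blocked at collider EmailOpen (neither it nor any descendant is in the conditioning set).
The empty set is therefore the unique smallest valid set.

{}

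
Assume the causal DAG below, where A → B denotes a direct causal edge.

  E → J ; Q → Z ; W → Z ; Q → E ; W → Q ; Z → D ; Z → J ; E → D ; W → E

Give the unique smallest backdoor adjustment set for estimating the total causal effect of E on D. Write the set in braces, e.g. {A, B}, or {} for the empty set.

{Z}

Variables eligible for adjustment (non-descendants of E, excluding E and D): {Q, W, Z}.
Backdoor paths from E to D:
  P1: E <- W -> Q -> Z -> D
  P2: E <- W -> Z -> D
  P3: E <- Q <- W -> Z -> D
  P4: E <- Q -> Z -> D
The empty set is not sufficient: P1 (E <- W -> Q -> Z -> D) has no collider blocking it and no conditioned non-collider, so it is open.
Try {Z}:
  P1: blocked at chain node Z ∈ conditioning set.
  P2: blocked at chain node Z ∈ conditioning set.
  P3: blocked at chain node Z ∈ conditioning set.
  P4: blocked at chain node Z ∈ conditioning set.
{Z} contains no descendant of E and blocks every backdoor path.
No other singleton works — e.g. {W} leaves P4 open — so {Z} is the unique smallest valid adjustment set.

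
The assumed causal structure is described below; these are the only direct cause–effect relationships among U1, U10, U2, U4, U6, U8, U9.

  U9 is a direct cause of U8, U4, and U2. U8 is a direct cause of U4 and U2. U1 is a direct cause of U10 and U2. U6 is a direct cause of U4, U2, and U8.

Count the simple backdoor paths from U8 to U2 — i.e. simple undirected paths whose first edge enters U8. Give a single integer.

4

A backdoor path from U8 to U2 is any simple undirected path whose first edge points into U8 (i.e. leaves U8 via a parent).
Parents of U8: {U6, U9}.
Enumerating:
  P1: U8 <- U9 -> U4 <- U6 -> U2
  P2: U8 <- U9 -> U2
  P3: U8 <- U6 -> U4 <- U9 -> U2
  P4: U8 <- U6 -> U2
That exhausts the simple backdoor paths. Count: 4.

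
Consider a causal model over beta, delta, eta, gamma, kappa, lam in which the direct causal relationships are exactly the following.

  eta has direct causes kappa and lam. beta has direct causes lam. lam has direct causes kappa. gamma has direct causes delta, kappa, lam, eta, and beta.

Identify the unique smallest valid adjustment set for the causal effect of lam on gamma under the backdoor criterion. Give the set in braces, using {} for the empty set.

{kappa}

Variables eligible for adjustment (non-descendants of lam, excluding lam and gamma): {delta, kappa}.
Backdoor paths from lam to gamma:
  P1: lam <- kappa -> eta -> gamma
  P2: lam <- kappa -> gamma
The empty set is not sufficient: P1 (lam <- kappa -> eta -> gamma) has no collider blocking it and no conditioned non-collider, so it is open.
Try {kappa}:
  P1: blocked at fork node kappa ∈ conditioning set.
  P2: blocked at fork node kappa ∈ conditioning set.
{kappa} contains no descendant of lam and blocks every backdoor path.
No other singleton works — e.g. {delta} leaves P1 open — so {kappa} is the unique smallest valid adjustment set.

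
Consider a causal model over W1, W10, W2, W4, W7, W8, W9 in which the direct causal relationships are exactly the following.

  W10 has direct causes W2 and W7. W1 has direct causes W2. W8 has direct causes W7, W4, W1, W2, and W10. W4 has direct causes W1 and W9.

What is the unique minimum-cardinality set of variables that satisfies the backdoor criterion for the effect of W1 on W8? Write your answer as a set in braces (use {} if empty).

{W2}

Variables eligible for adjustment (non-descendants of W1, excluding W1 and W8): {W10, W2, W7, W9}.
Backdoor paths from W1 to W8:
  P1: W1 <- W2 -> W10 <- W7 -> W8
  P2: W1 <- W2 -> W10 -> W8
  P3: W1 <- W2 -> W8
The empty set is not sufficient: P2 (W1 <- W2 -> W10 -> W8) has no collider blocking it and no conditioned non-collider, so it is open.
Try {W2}:
  P1: blocked at fork node W2 ∈ conditioning set.
  P2: blocked at fork node W2 ∈ conditioning set.
  P3: blocked at fork node W2 ∈ conditioning set.
{W2} contains no descendant of W1 and blocks every backdoor path.
No other singleton works — e.g. {W9} leaves P2 open — so {W2} is the unique smallest valid adjustment set.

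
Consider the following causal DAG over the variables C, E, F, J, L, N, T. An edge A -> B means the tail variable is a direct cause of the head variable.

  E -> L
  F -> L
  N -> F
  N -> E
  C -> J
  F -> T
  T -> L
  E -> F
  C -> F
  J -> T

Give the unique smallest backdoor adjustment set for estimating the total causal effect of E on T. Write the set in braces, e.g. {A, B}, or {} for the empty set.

Variables eligible for adjustment (non-descendants of E, excluding E and T): {C, J, N}.
Backdoor paths from E to T:
  P1: E <- N -> F <- C -> J -> T
  P2: E <- N -> F -> T
  P3: E <- N -> F -> L <- T
The empty set is not sufficient: P2 (E <- N -> F -> T) has no collider blocking it and no conditioned non-collider, so it is open.
Try {N}:
  P1: blocked at fork node N ∈ conditioning set.
  P2: blocked at fork node N ∈ conditioning set.
  P3: blocked at fork node N ∈ conditioning set.
{N} contains no descendant of E and blocks every backdoor path.
No other singleton works — e.g. {C} leaves P2 open — so {N} is the unique smallest valid adjustment set.

{N}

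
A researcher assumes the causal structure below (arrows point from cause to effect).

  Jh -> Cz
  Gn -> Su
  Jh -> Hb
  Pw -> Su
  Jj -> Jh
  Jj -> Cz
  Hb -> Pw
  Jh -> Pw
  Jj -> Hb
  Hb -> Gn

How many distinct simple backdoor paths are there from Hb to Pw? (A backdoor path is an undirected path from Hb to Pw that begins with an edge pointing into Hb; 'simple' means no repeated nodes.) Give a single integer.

A backdoor path from Hb to Pw is any simple undirected path whose first edge points into Hb (i.e. leaves Hb via a parent).
Parents of Hb: {Jh, Jj}.
Enumerating:
  P1: Hb <- Jj -> Jh -> Pw
  P2: Hb <- Jj -> Cz <- Jh -> Pw
  P3: Hb <- Jh -> Pw
That exhausts the simple backdoor paths. Count: 3.

3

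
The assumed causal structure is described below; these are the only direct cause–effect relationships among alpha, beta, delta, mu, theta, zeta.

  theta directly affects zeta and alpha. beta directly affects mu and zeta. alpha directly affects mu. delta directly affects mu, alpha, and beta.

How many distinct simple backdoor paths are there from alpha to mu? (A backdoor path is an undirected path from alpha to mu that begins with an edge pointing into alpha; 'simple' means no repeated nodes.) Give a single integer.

4

A backdoor path from alpha to mu is any simple undirected path whose first edge points into alpha (i.e. leaves alpha via a parent).
Parents of alpha: {delta, theta}.
Enumerating:
  P1: alpha <- theta -> zeta <- beta <- delta -> mu
  P2: alpha <- theta -> zeta <- beta -> mu
  P3: alpha <- delta -> beta -> mu
  P4: alpha <- delta -> mu
That exhausts the simple backdoor paths. Count: 4.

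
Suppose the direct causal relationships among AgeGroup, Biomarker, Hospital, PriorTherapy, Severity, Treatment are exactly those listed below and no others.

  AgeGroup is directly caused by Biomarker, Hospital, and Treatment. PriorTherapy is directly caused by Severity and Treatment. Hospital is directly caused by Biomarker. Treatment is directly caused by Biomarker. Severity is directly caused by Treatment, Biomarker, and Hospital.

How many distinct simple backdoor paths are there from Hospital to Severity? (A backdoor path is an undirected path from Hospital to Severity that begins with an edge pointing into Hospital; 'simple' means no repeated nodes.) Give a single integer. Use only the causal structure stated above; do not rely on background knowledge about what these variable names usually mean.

A backdoor path from Hospital to Severity is any simple undirected path whose first edge points into Hospital (i.e. leaves Hospital via a parent).
Parents of Hospital: {Biomarker}.
Enumerating:
  P1: Hospital <- Biomarker -> Treatment -> Severity
  P2: Hospital <- Biomarker -> Treatment -> PriorTherapy <- Severity
  P3: Hospital <- Biomarker -> Severity
  P4: Hospital <- Biomarker -> AgeGroup <- Treatment -> Severity
  P5: Hospital <- Biomarker -> AgeGroup <- Treatment -> PriorTherapy <- Severity
That exhausts the simple backdoor paths. Count: 5.

5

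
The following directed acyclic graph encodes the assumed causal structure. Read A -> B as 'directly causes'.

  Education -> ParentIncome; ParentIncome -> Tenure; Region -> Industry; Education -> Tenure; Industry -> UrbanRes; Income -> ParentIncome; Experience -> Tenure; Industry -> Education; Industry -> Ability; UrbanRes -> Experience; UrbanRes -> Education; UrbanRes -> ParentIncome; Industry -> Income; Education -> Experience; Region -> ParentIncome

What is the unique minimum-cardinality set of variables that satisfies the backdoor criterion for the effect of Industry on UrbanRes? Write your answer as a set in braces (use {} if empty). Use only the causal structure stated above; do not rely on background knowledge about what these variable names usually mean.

Variables eligible for adjustment (non-descendants of Industry, excluding Industry and UrbanRes): {Region}.
Backdoor paths from Industry to UrbanRes:
  P1: Industry <- Region -> ParentIncome <- UrbanRes
  P2: Industry <- Region -> ParentIncome <- Education <- UrbanRes
  P3: Industry <- Region -> ParentIncome <- Education -> Experience <- UrbanRes
  P4: Industry <- Region -> ParentIncome <- Education -> Tenure <- Experience <- UrbanRes
  P5: Industry <- Region -> ParentIncome -> Tenure <- Education <- UrbanRes
  P6: Industry <- Region -> ParentIncome -> Tenure <- Education -> Experience <- UrbanRes
  P7: Industry <- Region -> ParentIncome -> Tenure <- Experience <- UrbanRes
  P8: Industry <- Region -> ParentIncome -> Tenure <- Experience <- Education <- UrbanRes
Each backdoor path contains an unconditioned collider, so every path is already blocked with the empty conditioning set:
  P1: blocked at collider ParentIncome (neither it nor any descendant is in the conditioning set).
  P2: blocked at collider ParentIncome (neither it nor any descendant is in the conditioning set).
  P3: blocked at collider ParentIncome (neither it nor any descendant is in the conditioning set).
  P4: blocked at collider ParentIncome (neither it nor any descendant is in the conditioning set).
  P5: blocked at collider Tenure (neither it nor any descendant is in the conditioning set).
  P6: blocked at collider Tenure (neither it nor any descendant is in the conditioning set).
  P7: blocked at collider Tenure (neither it nor any descendant is in the conditioning set).
  P8: blocked at collider Tenure (neither it nor any descendant is in the conditioning set).
The empty set is therefore the unique smallest valid set.

{}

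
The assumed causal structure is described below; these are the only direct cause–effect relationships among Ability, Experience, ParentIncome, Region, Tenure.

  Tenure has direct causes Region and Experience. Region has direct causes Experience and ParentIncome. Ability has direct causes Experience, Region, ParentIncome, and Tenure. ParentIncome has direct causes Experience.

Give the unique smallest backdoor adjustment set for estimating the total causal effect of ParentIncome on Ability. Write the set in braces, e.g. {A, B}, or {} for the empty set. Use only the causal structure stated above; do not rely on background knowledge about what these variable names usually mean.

{Experience}

Variables eligible for adjustment (non-descendants of ParentIncome, excluding ParentIncome and Ability): {Experience}.
Backdoor paths from ParentIncome to Ability:
  P1: ParentIncome <- Experience -> Region -> Tenure -> Ability
  P2: ParentIncome <- Experience -> Region -> Ability
  P3: ParentIncome <- Experience -> Tenure <- Region -> Ability
  P4: ParentIncome <- Experience -> Tenure -> Ability
  P5: ParentIncome <- Experience -> Ability
The empty set is not sufficient: P1 (ParentIncome <- Experience -> Region -> Tenure -> Ability) has no collider blocking it and no conditioned non-collider, so it is open.
Try {Experience}:
  P1: blocked at fork node Experience ∈ conditioning set.
  P2: blocked at fork node Experience ∈ conditioning set.
  P3: blocked at fork node Experience ∈ conditioning set.
  P4: blocked at fork node Experience ∈ conditioning set.
  P5: blocked at fork node Experience ∈ conditioning set.
{Experience} contains no descendant of ParentIncome and blocks every backdoor path.
{Experience} is the unique smallest valid adjustment set.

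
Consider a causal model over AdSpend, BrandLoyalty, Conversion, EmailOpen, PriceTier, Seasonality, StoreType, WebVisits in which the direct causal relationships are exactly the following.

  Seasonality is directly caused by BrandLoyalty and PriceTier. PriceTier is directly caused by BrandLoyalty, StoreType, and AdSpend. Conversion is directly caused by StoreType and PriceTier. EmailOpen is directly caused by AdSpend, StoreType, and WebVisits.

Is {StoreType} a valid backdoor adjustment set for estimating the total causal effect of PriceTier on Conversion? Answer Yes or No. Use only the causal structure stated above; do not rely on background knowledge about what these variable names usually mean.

Yes

Backdoor paths from PriceTier to Conversion (paths whose first edge points into PriceTier):
  P1: PriceTier <- AdSpend -> EmailOpen <- StoreType -> Conversion
  P2: PriceTier <- StoreType -> Conversion
Condition 1 (no descendant of PriceTier in the set): holds — descendants of PriceTier are {Conversion, Seasonality}; none are in {StoreType}.
Condition 2 (every backdoor path blocked by {StoreType}):
  P1: blocked at collider EmailOpen (neither it nor any descendant is in the conditioning set).
  P2: blocked at fork node StoreType ∈ conditioning set.
{StoreType} satisfies the backdoor criterion.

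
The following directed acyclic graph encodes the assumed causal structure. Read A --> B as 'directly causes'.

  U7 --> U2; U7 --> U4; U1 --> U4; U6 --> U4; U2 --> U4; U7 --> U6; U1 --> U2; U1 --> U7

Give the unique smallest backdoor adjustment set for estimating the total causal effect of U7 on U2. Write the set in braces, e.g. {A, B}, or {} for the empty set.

Variables eligible for adjustment (non-descendants of U7, excluding U7 and U2): {U1}.
Backdoor paths from U7 to U2:
  P1: U7 <- U1 -> U2
  P2: U7 <- U1 -> U4 <- U2
The empty set is not sufficient: P1 (U7 <- U1 -> U2) has no collider blocking it and no conditioned non-collider, so it is open.
Try {U1}:
  P1: blocked at fork node U1 ∈ conditioning set.
  P2: blocked at fork node U1 ∈ conditioning set.
{U1} contains no descendant of U7 and blocks every backdoor path.
{U1} is the unique smallest valid adjustment set.

{U1}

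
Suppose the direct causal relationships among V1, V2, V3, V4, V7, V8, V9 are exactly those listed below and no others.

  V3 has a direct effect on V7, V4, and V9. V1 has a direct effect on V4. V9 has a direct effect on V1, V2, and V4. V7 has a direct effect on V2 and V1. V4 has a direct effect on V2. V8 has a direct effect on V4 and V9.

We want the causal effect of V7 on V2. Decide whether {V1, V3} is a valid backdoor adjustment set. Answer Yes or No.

Backdoor paths from V7 to V2 (paths whose first edge points into V7):
  P1: V7 <- V3 -> V9 <- V8 -> V4 -> V2
  P2: V7 <- V3 -> V9 -> V1 -> V4 -> V2
  P3: V7 <- V3 -> V9 -> V4 -> V2
  P4: V7 <- V3 -> V9 -> V2
  P5: V7 <- V3 -> V4 <- V8 -> V9 -> V2
  P6: V7 <- V3 -> V4 <- V9 -> V2
  P7: V7 <- V3 -> V4 <- V1 <- V9 -> V2
  P8: V7 <- V3 -> V4 -> V2
Condition 1 (no descendant of V7 in the set): FAILS — V1 is a descendant of V7.
Condition 2 (every backdoor path blocked by {V1, V3}):
  P1: blocked at fork node V3 ∈ conditioning set.
  P2: blocked at fork node V3 ∈ conditioning set.
  P3: blocked at fork node V3 ∈ conditioning set.
  P4: blocked at fork node V3 ∈ conditioning set.
  P5: blocked at fork node V3 ∈ conditioning set.
  P6: blocked at fork node V3 ∈ conditioning set.
  P7: blocked at fork node V3 ∈ conditioning set.
  P8: blocked at fork node V3 ∈ conditioning set.
{V1, V3} does not satisfy the backdoor criterion.

No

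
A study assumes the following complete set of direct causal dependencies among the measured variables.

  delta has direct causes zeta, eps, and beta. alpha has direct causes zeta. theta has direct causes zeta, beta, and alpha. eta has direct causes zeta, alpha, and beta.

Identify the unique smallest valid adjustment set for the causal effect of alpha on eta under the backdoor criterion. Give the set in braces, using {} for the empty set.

Variables eligible for adjustment (non-descendants of alpha, excluding alpha and eta): {beta, delta, eps, zeta}.
Backdoor paths from alpha to eta:
  P1: alpha <- zeta -> eta
  P2: alpha <- zeta -> delta <- beta -> eta
  P3: alpha <- zeta -> theta <- beta -> eta
The empty set is not sufficient: P1 (alpha <- zeta -> eta) has no collider blocking it and no conditioned non-collider, so it is open.
Try {zeta}:
  P1: blocked at fork node zeta ∈ conditioning set.
  P2: blocked at fork node zeta ∈ conditioning set.
  P3: blocked at fork node zeta ∈ conditioning set.
{zeta} contains no descendant of alpha and blocks every backdoor path.
No other singleton works — e.g. {eps} leaves P1 open — so {zeta} is the unique smallest valid adjustment set.

{zeta}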